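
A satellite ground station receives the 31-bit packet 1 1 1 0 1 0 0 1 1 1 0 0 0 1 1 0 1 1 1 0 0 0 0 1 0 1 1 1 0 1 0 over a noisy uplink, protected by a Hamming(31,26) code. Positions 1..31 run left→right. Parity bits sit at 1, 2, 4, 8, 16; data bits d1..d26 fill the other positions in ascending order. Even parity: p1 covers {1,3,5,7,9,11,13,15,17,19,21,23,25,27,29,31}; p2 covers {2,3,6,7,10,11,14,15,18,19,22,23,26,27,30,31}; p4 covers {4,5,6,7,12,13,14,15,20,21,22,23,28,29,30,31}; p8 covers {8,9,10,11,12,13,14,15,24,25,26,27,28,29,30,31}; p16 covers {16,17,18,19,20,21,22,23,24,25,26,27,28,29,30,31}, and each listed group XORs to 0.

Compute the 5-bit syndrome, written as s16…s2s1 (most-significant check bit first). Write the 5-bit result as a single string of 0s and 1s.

s1 (pos 1,3,5,7,9,11,13,15,17,19,21,23,25,27,29,31): 1⊕1⊕1⊕0⊕1⊕0⊕0⊕1⊕1⊕1⊕0⊕0⊕0⊕1⊕0⊕0 = 0
s2 (pos 2,3,6,7,10,11,14,15,18,19,22,23,26,27,30,31): 1⊕1⊕0⊕0⊕1⊕0⊕1⊕1⊕1⊕1⊕0⊕0⊕1⊕1⊕1⊕0 = 0
s4 (pos 4,5,6,7,12,13,14,15,20,21,22,23,28,29,30,31): 0⊕1⊕0⊕0⊕0⊕0⊕1⊕1⊕0⊕0⊕0⊕0⊕1⊕0⊕1⊕0 = 1
s8 (pos 8,9,10,11,12,13,14,15,24,25,26,27,28,29,30,31): 1⊕1⊕1⊕0⊕0⊕0⊕1⊕1⊕1⊕0⊕1⊕1⊕1⊕0⊕1⊕0 = 0
s16 (pos 16,17,18,19,20,21,22,23,24,25,26,27,28,29,30,31): 0⊕1⊕1⊕1⊕0⊕0⊕0⊕0⊕1⊕0⊕1⊕1⊕1⊕0⊕1⊕0 = 0
Syndrome s16…s1 = 00100 → error at position 4.

00100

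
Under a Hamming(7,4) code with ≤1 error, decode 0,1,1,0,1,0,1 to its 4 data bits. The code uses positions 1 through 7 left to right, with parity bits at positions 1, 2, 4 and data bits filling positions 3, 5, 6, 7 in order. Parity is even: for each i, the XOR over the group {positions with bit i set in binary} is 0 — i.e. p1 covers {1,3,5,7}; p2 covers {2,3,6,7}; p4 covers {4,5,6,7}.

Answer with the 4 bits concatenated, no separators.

0101

s1 (pos 1,3,5,7): 0⊕1⊕1⊕1 = 1
s2 (pos 2,3,6,7): 1⊕1⊕0⊕1 = 1
s4 (pos 4,5,6,7): 0⊕1⊕0⊕1 = 0
Syndrome s4…s1 = 011 → error at position 3.
Flip position 3: 0110101 → 0100101
Read data bits from positions 3,5,6,7: 0101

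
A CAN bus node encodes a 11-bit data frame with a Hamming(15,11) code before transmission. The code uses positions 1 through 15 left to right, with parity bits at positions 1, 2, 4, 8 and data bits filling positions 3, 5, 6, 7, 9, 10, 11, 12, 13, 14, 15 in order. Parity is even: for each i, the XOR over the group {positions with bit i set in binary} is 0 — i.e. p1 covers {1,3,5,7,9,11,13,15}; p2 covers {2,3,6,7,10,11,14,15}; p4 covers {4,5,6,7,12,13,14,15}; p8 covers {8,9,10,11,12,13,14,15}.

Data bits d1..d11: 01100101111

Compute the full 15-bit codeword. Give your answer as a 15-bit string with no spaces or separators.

100011010101111

Place data at non-parity positions: p1 p2 0 p4 1 1 0 p8 0 1 0 1 1 1 1
p1 (pos 1,3,5,7,9,11,13,15): XOR of data positions = 0⊕1⊕0⊕0⊕0⊕1⊕1 = 1
p2 (pos 2,3,6,7,10,11,14,15): XOR of data positions = 0⊕1⊕0⊕1⊕0⊕1⊕1 = 0
p4 (pos 4,5,6,7,12,13,14,15): XOR of data positions = 1⊕1⊕0⊕1⊕1⊕1⊕1 = 0
p8 (pos 8,9,10,11,12,13,14,15): XOR of data positions = 0⊕1⊕0⊕1⊕1⊕1⊕1 = 1
Codeword: 100011010101111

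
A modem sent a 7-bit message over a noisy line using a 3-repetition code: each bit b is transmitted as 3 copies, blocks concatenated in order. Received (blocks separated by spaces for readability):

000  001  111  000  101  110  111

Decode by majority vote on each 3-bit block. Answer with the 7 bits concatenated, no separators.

0010111

Block 1 (000): 0 ones → 0
Block 2 (001): 1 one → 0
Block 3 (111): 3 ones → 1
Block 4 (000): 0 ones → 0
Block 5 (101): 2 ones → 1
Block 6 (110): 2 ones → 1
Block 7 (111): 3 ones → 1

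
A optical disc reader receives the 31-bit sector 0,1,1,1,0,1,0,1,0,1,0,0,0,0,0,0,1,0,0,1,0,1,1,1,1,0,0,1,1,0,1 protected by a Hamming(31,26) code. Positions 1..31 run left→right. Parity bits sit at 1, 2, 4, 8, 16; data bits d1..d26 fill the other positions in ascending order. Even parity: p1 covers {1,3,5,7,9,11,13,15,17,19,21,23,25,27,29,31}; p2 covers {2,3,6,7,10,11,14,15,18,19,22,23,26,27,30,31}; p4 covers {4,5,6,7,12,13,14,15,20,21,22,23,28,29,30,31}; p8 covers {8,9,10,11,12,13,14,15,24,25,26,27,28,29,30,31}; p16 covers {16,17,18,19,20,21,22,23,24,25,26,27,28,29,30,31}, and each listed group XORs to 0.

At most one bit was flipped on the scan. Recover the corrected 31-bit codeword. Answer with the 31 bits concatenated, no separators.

0111010101000000100101111101101

s1 (pos 1,3,5,7,9,11,13,15,17,19,21,23,25,27,29,31): 0⊕1⊕0⊕0⊕0⊕0⊕0⊕0⊕1⊕0⊕0⊕1⊕1⊕0⊕1⊕1 = 0
s2 (pos 2,3,6,7,10,11,14,15,18,19,22,23,26,27,30,31): 1⊕1⊕1⊕0⊕1⊕0⊕0⊕0⊕0⊕0⊕1⊕1⊕0⊕0⊕0⊕1 = 1
s4 (pos 4,5,6,7,12,13,14,15,20,21,22,23,28,29,30,31): 1⊕0⊕1⊕0⊕0⊕0⊕0⊕0⊕1⊕0⊕1⊕1⊕1⊕1⊕0⊕1 = 0
s8 (pos 8,9,10,11,12,13,14,15,24,25,26,27,28,29,30,31): 1⊕0⊕1⊕0⊕0⊕0⊕0⊕0⊕1⊕1⊕0⊕0⊕1⊕1⊕0⊕1 = 1
s16 (pos 16,17,18,19,20,21,22,23,24,25,26,27,28,29,30,31): 0⊕1⊕0⊕0⊕1⊕0⊕1⊕1⊕1⊕1⊕0⊕0⊕1⊕1⊕0⊕1 = 1
Syndrome s16…s1 = 11010 → error at position 26.
Flip position 26: 0111010101000000100101111001101 → 0111010101000000100101111101101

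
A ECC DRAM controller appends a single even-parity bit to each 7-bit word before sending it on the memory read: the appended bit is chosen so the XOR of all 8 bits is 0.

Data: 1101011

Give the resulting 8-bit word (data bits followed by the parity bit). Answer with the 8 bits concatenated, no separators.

XOR of the 7 data bits: 1⊕1⊕0⊕1⊕0⊕1⊕1 = 1
Parity bit = 1 (so all 8 bits XOR to 0).

11010111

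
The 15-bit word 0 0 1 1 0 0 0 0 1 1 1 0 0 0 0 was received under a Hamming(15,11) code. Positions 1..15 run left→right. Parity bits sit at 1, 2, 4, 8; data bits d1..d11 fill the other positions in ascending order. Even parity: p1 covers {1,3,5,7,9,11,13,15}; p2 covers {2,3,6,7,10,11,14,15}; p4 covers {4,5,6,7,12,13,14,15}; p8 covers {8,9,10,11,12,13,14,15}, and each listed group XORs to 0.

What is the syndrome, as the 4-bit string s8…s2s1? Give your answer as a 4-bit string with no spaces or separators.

1111

s1 (pos 1,3,5,7,9,11,13,15): 0⊕1⊕0⊕0⊕1⊕1⊕0⊕0 = 1
s2 (pos 2,3,6,7,10,11,14,15): 0⊕1⊕0⊕0⊕1⊕1⊕0⊕0 = 1
s4 (pos 4,5,6,7,12,13,14,15): 1⊕0⊕0⊕0⊕0⊕0⊕0⊕0 = 1
s8 (pos 8,9,10,11,12,13,14,15): 0⊕1⊕1⊕1⊕0⊕0⊕0⊕0 = 1
Syndrome s8…s1 = 1111 → error at position 15.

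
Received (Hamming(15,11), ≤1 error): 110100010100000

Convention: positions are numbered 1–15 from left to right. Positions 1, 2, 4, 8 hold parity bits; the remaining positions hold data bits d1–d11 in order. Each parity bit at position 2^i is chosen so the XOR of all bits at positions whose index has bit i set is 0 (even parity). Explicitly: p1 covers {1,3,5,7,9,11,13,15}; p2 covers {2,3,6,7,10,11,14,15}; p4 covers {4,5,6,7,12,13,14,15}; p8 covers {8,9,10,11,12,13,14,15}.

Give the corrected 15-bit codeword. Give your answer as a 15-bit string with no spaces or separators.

110110010100000

s1 (pos 1,3,5,7,9,11,13,15): 1⊕0⊕0⊕0⊕0⊕0⊕0⊕0 = 1
s2 (pos 2,3,6,7,10,11,14,15): 1⊕0⊕0⊕0⊕1⊕0⊕0⊕0 = 0
s4 (pos 4,5,6,7,12,13,14,15): 1⊕0⊕0⊕0⊕0⊕0⊕0⊕0 = 1
s8 (pos 8,9,10,11,12,13,14,15): 1⊕0⊕1⊕0⊕0⊕0⊕0⊕0 = 0
Syndrome s8…s1 = 0101 → error at position 5.
Flip position 5: 110100010100000 → 110110010100000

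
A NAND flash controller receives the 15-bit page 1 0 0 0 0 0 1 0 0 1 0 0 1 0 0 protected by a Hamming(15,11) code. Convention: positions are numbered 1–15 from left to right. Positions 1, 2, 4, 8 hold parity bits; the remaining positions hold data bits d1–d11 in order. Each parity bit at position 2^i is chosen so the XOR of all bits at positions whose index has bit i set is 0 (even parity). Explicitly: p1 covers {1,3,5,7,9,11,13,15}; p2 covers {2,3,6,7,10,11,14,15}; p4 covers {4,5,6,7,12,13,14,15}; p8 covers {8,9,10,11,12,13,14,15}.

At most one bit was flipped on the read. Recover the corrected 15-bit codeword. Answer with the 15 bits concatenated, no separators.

s1 (pos 1,3,5,7,9,11,13,15): 1⊕0⊕0⊕1⊕0⊕0⊕1⊕0 = 1
s2 (pos 2,3,6,7,10,11,14,15): 0⊕0⊕0⊕1⊕1⊕0⊕0⊕0 = 0
s4 (pos 4,5,6,7,12,13,14,15): 0⊕0⊕0⊕1⊕0⊕1⊕0⊕0 = 0
s8 (pos 8,9,10,11,12,13,14,15): 0⊕0⊕1⊕0⊕0⊕1⊕0⊕0 = 0
Syndrome s8…s1 = 0001 → error at position 1.
Flip position 1: 100000100100100 → 000000100100100

000000100100100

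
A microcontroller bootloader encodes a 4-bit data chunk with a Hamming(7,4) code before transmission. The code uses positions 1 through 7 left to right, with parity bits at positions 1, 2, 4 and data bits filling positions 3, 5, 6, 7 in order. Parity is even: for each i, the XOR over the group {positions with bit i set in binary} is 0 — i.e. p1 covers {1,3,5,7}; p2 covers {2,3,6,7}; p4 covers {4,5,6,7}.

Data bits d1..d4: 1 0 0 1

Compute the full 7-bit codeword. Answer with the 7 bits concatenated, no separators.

Place data at non-parity positions: p1 p2 1 p4 0 0 1
p1 (pos 1,3,5,7): XOR of data positions = 1⊕0⊕1 = 0
p2 (pos 2,3,6,7): XOR of data positions = 1⊕0⊕1 = 0
p4 (pos 4,5,6,7): XOR of data positions = 0⊕0⊕1 = 1
Codeword: 0011001

0011001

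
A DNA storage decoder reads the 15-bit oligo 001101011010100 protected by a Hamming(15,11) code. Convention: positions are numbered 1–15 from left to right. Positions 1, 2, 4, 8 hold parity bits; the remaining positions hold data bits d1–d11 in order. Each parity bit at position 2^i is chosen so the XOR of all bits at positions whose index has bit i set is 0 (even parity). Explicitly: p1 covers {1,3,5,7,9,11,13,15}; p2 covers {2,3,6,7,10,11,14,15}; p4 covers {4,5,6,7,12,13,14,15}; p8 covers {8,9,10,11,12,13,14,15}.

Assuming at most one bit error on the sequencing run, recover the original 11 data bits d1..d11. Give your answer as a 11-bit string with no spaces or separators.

s1 (pos 1,3,5,7,9,11,13,15): 0⊕1⊕0⊕0⊕1⊕1⊕1⊕0 = 0
s2 (pos 2,3,6,7,10,11,14,15): 0⊕1⊕1⊕0⊕0⊕1⊕0⊕0 = 1
s4 (pos 4,5,6,7,12,13,14,15): 1⊕0⊕1⊕0⊕0⊕1⊕0⊕0 = 1
s8 (pos 8,9,10,11,12,13,14,15): 1⊕1⊕0⊕1⊕0⊕1⊕0⊕0 = 0
Syndrome s8…s1 = 0110 → error at position 6.
Flip position 6: 001101011010100 → 001100011010100
Read data bits from positions 3,5,6,7,9,10,11,12,13,14,15: 10001010100

10001010100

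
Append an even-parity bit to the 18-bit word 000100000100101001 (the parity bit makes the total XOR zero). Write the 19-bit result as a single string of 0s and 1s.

0001000001001010011

XOR of the 18 data bits: 0⊕0⊕0⊕1⊕0⊕0⊕0⊕0⊕0⊕1⊕0⊕0⊕1⊕0⊕1⊕0⊕0⊕1 = 1
Parity bit = 1 (so all 19 bits XOR to 0).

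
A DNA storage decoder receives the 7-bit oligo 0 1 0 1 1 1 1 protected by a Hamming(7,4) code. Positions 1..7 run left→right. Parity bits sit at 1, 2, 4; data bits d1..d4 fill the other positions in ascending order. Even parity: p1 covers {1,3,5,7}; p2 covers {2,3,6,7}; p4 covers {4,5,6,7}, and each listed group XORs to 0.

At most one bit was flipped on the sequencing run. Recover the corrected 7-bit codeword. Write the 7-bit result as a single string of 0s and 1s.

s1 (pos 1,3,5,7): 0⊕0⊕1⊕1 = 0
s2 (pos 2,3,6,7): 1⊕0⊕1⊕1 = 1
s4 (pos 4,5,6,7): 1⊕1⊕1⊕1 = 0
Syndrome s4…s1 = 010 → error at position 2.
Flip position 2: 0101111 → 0001111

0001111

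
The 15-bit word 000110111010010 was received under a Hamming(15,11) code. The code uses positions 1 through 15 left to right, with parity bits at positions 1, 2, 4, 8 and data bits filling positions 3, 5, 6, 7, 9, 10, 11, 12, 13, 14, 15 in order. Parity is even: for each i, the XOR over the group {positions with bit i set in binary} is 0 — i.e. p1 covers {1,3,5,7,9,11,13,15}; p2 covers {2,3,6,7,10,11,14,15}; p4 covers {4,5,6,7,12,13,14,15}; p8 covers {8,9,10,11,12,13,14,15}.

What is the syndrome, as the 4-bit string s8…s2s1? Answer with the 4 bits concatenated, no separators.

s1 (pos 1,3,5,7,9,11,13,15): 0⊕0⊕1⊕1⊕1⊕1⊕0⊕0 = 0
s2 (pos 2,3,6,7,10,11,14,15): 0⊕0⊕0⊕1⊕0⊕1⊕1⊕0 = 1
s4 (pos 4,5,6,7,12,13,14,15): 1⊕1⊕0⊕1⊕0⊕0⊕1⊕0 = 0
s8 (pos 8,9,10,11,12,13,14,15): 1⊕1⊕0⊕1⊕0⊕0⊕1⊕0 = 0
Syndrome s8…s1 = 0010 → error at position 2.

0010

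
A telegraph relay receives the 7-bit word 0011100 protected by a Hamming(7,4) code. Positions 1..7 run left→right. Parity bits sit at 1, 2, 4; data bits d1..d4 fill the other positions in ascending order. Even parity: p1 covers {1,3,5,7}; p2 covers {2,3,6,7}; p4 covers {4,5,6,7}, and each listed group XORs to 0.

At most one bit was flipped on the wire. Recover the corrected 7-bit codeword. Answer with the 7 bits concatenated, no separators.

0111100

s1 (pos 1,3,5,7): 0⊕1⊕1⊕0 = 0
s2 (pos 2,3,6,7): 0⊕1⊕0⊕0 = 1
s4 (pos 4,5,6,7): 1⊕1⊕0⊕0 = 0
Syndrome s4…s1 = 010 → error at position 2.
Flip position 2: 0011100 → 0111100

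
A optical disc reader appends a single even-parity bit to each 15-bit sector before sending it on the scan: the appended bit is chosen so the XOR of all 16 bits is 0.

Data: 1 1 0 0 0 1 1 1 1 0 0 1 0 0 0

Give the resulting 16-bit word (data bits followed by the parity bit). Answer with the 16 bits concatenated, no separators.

1100011110010001

XOR of the 15 data bits: 1⊕1⊕0⊕0⊕0⊕1⊕1⊕1⊕1⊕0⊕0⊕1⊕0⊕0⊕0 = 1
Parity bit = 1 (so all 16 bits XOR to 0).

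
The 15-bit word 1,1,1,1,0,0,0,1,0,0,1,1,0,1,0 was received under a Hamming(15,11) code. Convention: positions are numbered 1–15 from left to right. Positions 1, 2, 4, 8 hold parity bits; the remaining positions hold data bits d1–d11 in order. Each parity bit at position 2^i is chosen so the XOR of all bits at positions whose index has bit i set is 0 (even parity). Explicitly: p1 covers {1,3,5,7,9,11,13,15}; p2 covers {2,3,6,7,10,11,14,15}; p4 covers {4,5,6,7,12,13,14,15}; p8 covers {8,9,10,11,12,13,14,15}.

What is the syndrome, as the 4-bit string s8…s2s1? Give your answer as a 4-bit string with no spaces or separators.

0101

s1 (pos 1,3,5,7,9,11,13,15): 1⊕1⊕0⊕0⊕0⊕1⊕0⊕0 = 1
s2 (pos 2,3,6,7,10,11,14,15): 1⊕1⊕0⊕0⊕0⊕1⊕1⊕0 = 0
s4 (pos 4,5,6,7,12,13,14,15): 1⊕0⊕0⊕0⊕1⊕0⊕1⊕0 = 1
s8 (pos 8,9,10,11,12,13,14,15): 1⊕0⊕0⊕1⊕1⊕0⊕1⊕0 = 0
Syndrome s8…s1 = 0101 → error at position 5.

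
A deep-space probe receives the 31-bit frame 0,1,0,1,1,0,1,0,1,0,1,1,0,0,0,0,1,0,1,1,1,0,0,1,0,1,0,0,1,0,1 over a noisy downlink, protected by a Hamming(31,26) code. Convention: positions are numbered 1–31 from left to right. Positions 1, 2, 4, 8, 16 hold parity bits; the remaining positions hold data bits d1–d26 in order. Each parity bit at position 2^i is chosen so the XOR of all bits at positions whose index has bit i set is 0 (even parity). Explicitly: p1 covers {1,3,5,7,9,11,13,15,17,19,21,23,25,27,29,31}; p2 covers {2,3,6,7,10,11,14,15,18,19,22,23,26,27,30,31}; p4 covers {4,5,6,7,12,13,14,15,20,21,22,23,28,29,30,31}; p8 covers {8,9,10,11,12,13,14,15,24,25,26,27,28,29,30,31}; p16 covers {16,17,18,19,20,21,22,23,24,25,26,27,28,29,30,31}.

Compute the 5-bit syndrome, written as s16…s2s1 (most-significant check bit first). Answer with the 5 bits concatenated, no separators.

s1 (pos 1,3,5,7,9,11,13,15,17,19,21,23,25,27,29,31): 0⊕0⊕1⊕1⊕1⊕1⊕0⊕0⊕1⊕1⊕1⊕0⊕0⊕0⊕1⊕1 = 1
s2 (pos 2,3,6,7,10,11,14,15,18,19,22,23,26,27,30,31): 1⊕0⊕0⊕1⊕0⊕1⊕0⊕0⊕0⊕1⊕0⊕0⊕1⊕0⊕0⊕1 = 0
s4 (pos 4,5,6,7,12,13,14,15,20,21,22,23,28,29,30,31): 1⊕1⊕0⊕1⊕1⊕0⊕0⊕0⊕1⊕1⊕0⊕0⊕0⊕1⊕0⊕1 = 0
s8 (pos 8,9,10,11,12,13,14,15,24,25,26,27,28,29,30,31): 0⊕1⊕0⊕1⊕1⊕0⊕0⊕0⊕1⊕0⊕1⊕0⊕0⊕1⊕0⊕1 = 1
s16 (pos 16,17,18,19,20,21,22,23,24,25,26,27,28,29,30,31): 0⊕1⊕0⊕1⊕1⊕1⊕0⊕0⊕1⊕0⊕1⊕0⊕0⊕1⊕0⊕1 = 0
Syndrome s16…s1 = 01001 → error at position 9.

01001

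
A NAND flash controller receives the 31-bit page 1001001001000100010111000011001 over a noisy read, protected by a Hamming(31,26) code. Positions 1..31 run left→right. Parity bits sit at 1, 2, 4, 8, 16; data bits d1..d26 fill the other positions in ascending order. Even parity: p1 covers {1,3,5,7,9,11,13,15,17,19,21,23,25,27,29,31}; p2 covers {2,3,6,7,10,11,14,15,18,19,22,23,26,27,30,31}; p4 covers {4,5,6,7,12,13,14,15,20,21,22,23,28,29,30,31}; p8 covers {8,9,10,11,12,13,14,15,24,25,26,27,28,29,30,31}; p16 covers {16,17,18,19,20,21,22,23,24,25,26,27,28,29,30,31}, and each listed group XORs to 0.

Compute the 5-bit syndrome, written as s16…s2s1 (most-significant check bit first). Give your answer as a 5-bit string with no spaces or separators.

11011

s1 (pos 1,3,5,7,9,11,13,15,17,19,21,23,25,27,29,31): 1⊕0⊕0⊕1⊕0⊕0⊕0⊕0⊕0⊕0⊕1⊕0⊕0⊕1⊕0⊕1 = 1
s2 (pos 2,3,6,7,10,11,14,15,18,19,22,23,26,27,30,31): 0⊕0⊕0⊕1⊕1⊕0⊕1⊕0⊕1⊕0⊕1⊕0⊕0⊕1⊕0⊕1 = 1
s4 (pos 4,5,6,7,12,13,14,15,20,21,22,23,28,29,30,31): 1⊕0⊕0⊕1⊕0⊕0⊕1⊕0⊕1⊕1⊕1⊕0⊕1⊕0⊕0⊕1 = 0
s8 (pos 8,9,10,11,12,13,14,15,24,25,26,27,28,29,30,31): 0⊕0⊕1⊕0⊕0⊕0⊕1⊕0⊕0⊕0⊕0⊕1⊕1⊕0⊕0⊕1 = 1
s16 (pos 16,17,18,19,20,21,22,23,24,25,26,27,28,29,30,31): 0⊕0⊕1⊕0⊕1⊕1⊕1⊕0⊕0⊕0⊕0⊕1⊕1⊕0⊕0⊕1 = 1
Syndrome s16…s1 = 11011 → error at position 27.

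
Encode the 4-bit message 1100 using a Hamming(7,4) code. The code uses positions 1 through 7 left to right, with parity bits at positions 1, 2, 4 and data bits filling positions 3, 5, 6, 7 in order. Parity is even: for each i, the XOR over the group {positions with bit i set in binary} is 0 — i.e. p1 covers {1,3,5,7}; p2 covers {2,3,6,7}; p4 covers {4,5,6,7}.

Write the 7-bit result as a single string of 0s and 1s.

Place data at non-parity positions: p1 p2 1 p4 1 0 0
p1 (pos 1,3,5,7): XOR of data positions = 1⊕1⊕0 = 0
p2 (pos 2,3,6,7): XOR of data positions = 1⊕0⊕0 = 1
p4 (pos 4,5,6,7): XOR of data positions = 1⊕0⊕0 = 1
Codeword: 0111100

0111100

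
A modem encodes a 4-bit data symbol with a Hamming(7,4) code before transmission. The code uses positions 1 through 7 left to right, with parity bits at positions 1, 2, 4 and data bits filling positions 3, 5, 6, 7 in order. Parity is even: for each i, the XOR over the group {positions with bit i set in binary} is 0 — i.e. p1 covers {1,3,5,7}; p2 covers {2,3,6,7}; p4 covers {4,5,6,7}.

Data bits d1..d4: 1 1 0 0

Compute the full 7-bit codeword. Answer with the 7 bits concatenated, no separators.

0111100

Place data at non-parity positions: p1 p2 1 p4 1 0 0
p1 (pos 1,3,5,7): XOR of data positions = 1⊕1⊕0 = 0
p2 (pos 2,3,6,7): XOR of data positions = 1⊕0⊕0 = 1
p4 (pos 4,5,6,7): XOR of data positions = 1⊕0⊕0 = 1
Codeword: 0111100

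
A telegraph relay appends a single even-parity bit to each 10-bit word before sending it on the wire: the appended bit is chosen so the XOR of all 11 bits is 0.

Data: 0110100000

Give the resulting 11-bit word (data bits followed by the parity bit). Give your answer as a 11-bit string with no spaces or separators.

XOR of the 10 data bits: 0⊕1⊕1⊕0⊕1⊕0⊕0⊕0⊕0⊕0 = 1
Parity bit = 1 (so all 11 bits XOR to 0).

01101000001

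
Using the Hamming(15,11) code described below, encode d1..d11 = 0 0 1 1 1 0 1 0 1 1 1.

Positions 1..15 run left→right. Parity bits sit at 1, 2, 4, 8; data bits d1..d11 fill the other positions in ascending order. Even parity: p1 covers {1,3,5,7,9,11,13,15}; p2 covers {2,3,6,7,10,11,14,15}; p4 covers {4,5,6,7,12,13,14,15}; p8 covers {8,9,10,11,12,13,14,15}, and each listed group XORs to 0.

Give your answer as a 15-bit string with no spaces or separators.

110101111010111

Place data at non-parity positions: p1 p2 0 p4 0 1 1 p8 1 0 1 0 1 1 1
p1 (pos 1,3,5,7,9,11,13,15): XOR of data positions = 0⊕0⊕1⊕1⊕1⊕1⊕1 = 1
p2 (pos 2,3,6,7,10,11,14,15): XOR of data positions = 0⊕1⊕1⊕0⊕1⊕1⊕1 = 1
p4 (pos 4,5,6,7,12,13,14,15): XOR of data positions = 0⊕1⊕1⊕0⊕1⊕1⊕1 = 1
p8 (pos 8,9,10,11,12,13,14,15): XOR of data positions = 1⊕0⊕1⊕0⊕1⊕1⊕1 = 1
Codeword: 110101111010111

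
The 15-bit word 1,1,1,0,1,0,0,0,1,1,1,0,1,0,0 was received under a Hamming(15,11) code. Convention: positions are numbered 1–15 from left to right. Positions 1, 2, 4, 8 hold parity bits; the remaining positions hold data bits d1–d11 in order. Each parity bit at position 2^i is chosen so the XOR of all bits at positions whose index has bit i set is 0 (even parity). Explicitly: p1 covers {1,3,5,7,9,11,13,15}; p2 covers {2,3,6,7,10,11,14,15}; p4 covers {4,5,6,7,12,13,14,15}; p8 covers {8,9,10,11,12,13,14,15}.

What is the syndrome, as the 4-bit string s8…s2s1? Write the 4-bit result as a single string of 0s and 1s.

0000

s1 (pos 1,3,5,7,9,11,13,15): 1⊕1⊕1⊕0⊕1⊕1⊕1⊕0 = 0
s2 (pos 2,3,6,7,10,11,14,15): 1⊕1⊕0⊕0⊕1⊕1⊕0⊕0 = 0
s4 (pos 4,5,6,7,12,13,14,15): 0⊕1⊕0⊕0⊕0⊕1⊕0⊕0 = 0
s8 (pos 8,9,10,11,12,13,14,15): 0⊕1⊕1⊕1⊕0⊕1⊕0⊕0 = 0
Syndrome s8…s1 = 0000 → no error.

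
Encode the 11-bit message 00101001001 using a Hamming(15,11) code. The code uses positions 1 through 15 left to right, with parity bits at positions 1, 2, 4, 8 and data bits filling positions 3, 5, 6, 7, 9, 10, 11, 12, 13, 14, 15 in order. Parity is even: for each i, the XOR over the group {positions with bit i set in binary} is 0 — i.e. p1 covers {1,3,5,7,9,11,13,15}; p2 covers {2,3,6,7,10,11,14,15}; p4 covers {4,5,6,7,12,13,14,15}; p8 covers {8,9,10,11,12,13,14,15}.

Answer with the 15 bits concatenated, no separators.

Place data at non-parity positions: p1 p2 0 p4 0 1 0 p8 1 0 0 1 0 0 1
p1 (pos 1,3,5,7,9,11,13,15): XOR of data positions = 0⊕0⊕0⊕1⊕0⊕0⊕1 = 0
p2 (pos 2,3,6,7,10,11,14,15): XOR of data positions = 0⊕1⊕0⊕0⊕0⊕0⊕1 = 0
p4 (pos 4,5,6,7,12,13,14,15): XOR of data positions = 0⊕1⊕0⊕1⊕0⊕0⊕1 = 1
p8 (pos 8,9,10,11,12,13,14,15): XOR of data positions = 1⊕0⊕0⊕1⊕0⊕0⊕1 = 1
Codeword: 000101011001001

000101011001001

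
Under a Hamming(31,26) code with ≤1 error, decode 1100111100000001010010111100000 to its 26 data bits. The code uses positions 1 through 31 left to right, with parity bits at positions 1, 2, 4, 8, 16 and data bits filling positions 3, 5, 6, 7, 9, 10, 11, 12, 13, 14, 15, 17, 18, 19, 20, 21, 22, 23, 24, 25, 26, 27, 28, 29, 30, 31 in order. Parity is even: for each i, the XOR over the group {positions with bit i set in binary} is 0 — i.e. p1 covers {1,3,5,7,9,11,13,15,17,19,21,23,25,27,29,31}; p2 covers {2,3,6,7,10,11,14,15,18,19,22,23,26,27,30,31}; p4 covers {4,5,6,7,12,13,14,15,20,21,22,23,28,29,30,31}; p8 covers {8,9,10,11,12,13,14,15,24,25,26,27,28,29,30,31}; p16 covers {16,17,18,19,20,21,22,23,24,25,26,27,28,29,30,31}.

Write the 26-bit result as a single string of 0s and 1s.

01110000000010110111100000

s1 (pos 1,3,5,7,9,11,13,15,17,19,21,23,25,27,29,31): 1⊕0⊕1⊕1⊕0⊕0⊕0⊕0⊕0⊕0⊕1⊕1⊕1⊕0⊕0⊕0 = 0
s2 (pos 2,3,6,7,10,11,14,15,18,19,22,23,26,27,30,31): 1⊕0⊕1⊕1⊕0⊕0⊕0⊕0⊕1⊕0⊕0⊕1⊕1⊕0⊕0⊕0 = 0
s4 (pos 4,5,6,7,12,13,14,15,20,21,22,23,28,29,30,31): 0⊕1⊕1⊕1⊕0⊕0⊕0⊕0⊕0⊕1⊕0⊕1⊕0⊕0⊕0⊕0 = 1
s8 (pos 8,9,10,11,12,13,14,15,24,25,26,27,28,29,30,31): 1⊕0⊕0⊕0⊕0⊕0⊕0⊕0⊕1⊕1⊕1⊕0⊕0⊕0⊕0⊕0 = 0
s16 (pos 16,17,18,19,20,21,22,23,24,25,26,27,28,29,30,31): 1⊕0⊕1⊕0⊕0⊕1⊕0⊕1⊕1⊕1⊕1⊕0⊕0⊕0⊕0⊕0 = 1
Syndrome s16…s1 = 10100 → error at position 20.
Flip position 20: 1100111100000001010010111100000 → 1100111100000001010110111100000
Read data bits from positions 3,5,6,7,9,10,11,12,13,14,15,17,18,19,20,21,22,23,24,25,26,27,28,29,30,31: 01110000000010110111100000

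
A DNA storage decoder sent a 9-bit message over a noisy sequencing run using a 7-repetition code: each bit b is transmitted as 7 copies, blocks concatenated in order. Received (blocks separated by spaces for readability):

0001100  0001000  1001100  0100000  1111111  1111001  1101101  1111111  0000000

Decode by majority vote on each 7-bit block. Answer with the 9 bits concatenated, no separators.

Block 1 (0001100): 2 ones → 0
Block 2 (0001000): 1 one → 0
Block 3 (1001100): 3 ones → 0
Block 4 (0100000): 1 one → 0
Block 5 (1111111): 7 ones → 1
Block 6 (1111001): 5 ones → 1
Block 7 (1101101): 5 ones → 1
Block 8 (1111111): 7 ones → 1
Block 9 (0000000): 0 ones → 0

000011110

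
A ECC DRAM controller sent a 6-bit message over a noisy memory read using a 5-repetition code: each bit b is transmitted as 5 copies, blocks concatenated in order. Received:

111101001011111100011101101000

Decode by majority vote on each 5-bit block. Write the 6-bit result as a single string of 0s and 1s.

101010

Block 1 (11110): 4 ones → 1
Block 2 (10010): 2 ones → 0
Block 3 (11111): 5 ones → 1
Block 4 (10001): 2 ones → 0
Block 5 (11011): 4 ones → 1
Block 6 (01000): 1 one → 0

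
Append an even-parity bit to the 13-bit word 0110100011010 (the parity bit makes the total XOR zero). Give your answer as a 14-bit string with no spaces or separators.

01101000110100

XOR of the 13 data bits: 0⊕1⊕1⊕0⊕1⊕0⊕0⊕0⊕1⊕1⊕0⊕1⊕0 = 0
Parity bit = 0 (so all 14 bits XOR to 0).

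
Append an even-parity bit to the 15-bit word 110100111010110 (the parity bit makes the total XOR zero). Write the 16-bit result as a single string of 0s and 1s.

1101001110101101

XOR of the 15 data bits: 1⊕1⊕0⊕1⊕0⊕0⊕1⊕1⊕1⊕0⊕1⊕0⊕1⊕1⊕0 = 1
Parity bit = 1 (so all 16 bits XOR to 0).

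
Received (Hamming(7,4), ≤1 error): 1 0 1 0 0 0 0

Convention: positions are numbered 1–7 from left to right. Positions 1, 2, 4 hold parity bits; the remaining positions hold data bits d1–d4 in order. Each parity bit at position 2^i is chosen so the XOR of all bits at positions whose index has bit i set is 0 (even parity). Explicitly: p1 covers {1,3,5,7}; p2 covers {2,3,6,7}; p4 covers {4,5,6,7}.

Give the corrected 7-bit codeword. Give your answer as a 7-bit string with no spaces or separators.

s1 (pos 1,3,5,7): 1⊕1⊕0⊕0 = 0
s2 (pos 2,3,6,7): 0⊕1⊕0⊕0 = 1
s4 (pos 4,5,6,7): 0⊕0⊕0⊕0 = 0
Syndrome s4…s1 = 010 → error at position 2.
Flip position 2: 1010000 → 1110000

1110000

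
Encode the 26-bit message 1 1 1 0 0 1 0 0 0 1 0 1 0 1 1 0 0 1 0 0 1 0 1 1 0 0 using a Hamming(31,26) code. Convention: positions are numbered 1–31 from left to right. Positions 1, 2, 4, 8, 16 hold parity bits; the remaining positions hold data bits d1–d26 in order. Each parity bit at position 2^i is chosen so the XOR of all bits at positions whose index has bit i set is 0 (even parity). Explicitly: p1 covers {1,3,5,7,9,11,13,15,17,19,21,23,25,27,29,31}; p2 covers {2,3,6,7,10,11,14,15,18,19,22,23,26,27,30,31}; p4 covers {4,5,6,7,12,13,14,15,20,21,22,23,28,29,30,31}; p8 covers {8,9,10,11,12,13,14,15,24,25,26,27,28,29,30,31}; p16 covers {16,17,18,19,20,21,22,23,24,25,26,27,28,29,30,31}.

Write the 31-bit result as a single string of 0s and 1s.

0111110101000101101100100101100

Place data at non-parity positions: p1 p2 1 p4 1 1 0 p8 0 1 0 0 0 1 0 p16 1 0 1 1 0 0 1 0 0 1 0 1 1 0 0
p1 (pos 1,3,5,7,9,11,13,15,17,19,21,23,25,27,29,31): XOR of data positions = 1⊕1⊕0⊕0⊕0⊕0⊕0⊕1⊕1⊕0⊕1⊕0⊕0⊕1⊕0 = 0
p2 (pos 2,3,6,7,10,11,14,15,18,19,22,23,26,27,30,31): XOR of data positions = 1⊕1⊕0⊕1⊕0⊕1⊕0⊕0⊕1⊕0⊕1⊕1⊕0⊕0⊕0 = 1
p4 (pos 4,5,6,7,12,13,14,15,20,21,22,23,28,29,30,31): XOR of data positions = 1⊕1⊕0⊕0⊕0⊕1⊕0⊕1⊕0⊕0⊕1⊕1⊕1⊕0⊕0 = 1
p8 (pos 8,9,10,11,12,13,14,15,24,25,26,27,28,29,30,31): XOR of data positions = 0⊕1⊕0⊕0⊕0⊕1⊕0⊕0⊕0⊕1⊕0⊕1⊕1⊕0⊕0 = 1
p16 (pos 16,17,18,19,20,21,22,23,24,25,26,27,28,29,30,31): XOR of data positions = 1⊕0⊕1⊕1⊕0⊕0⊕1⊕0⊕0⊕1⊕0⊕1⊕1⊕0⊕0 = 1
Codeword: 0111110101000101101100100101100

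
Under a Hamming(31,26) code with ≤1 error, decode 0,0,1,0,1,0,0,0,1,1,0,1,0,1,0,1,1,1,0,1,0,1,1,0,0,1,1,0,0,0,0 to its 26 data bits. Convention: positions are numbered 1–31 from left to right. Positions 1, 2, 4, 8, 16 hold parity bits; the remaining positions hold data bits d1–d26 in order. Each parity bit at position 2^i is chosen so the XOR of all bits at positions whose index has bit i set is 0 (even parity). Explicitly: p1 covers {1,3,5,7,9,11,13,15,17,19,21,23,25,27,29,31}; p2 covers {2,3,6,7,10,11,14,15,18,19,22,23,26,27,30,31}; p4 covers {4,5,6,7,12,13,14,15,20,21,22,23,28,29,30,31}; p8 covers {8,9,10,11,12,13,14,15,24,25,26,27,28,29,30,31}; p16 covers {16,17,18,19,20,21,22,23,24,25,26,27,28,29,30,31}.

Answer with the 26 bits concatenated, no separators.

11001101010110101100110000

s1 (pos 1,3,5,7,9,11,13,15,17,19,21,23,25,27,29,31): 0⊕1⊕1⊕0⊕1⊕0⊕0⊕0⊕1⊕0⊕0⊕1⊕0⊕1⊕0⊕0 = 0
s2 (pos 2,3,6,7,10,11,14,15,18,19,22,23,26,27,30,31): 0⊕1⊕0⊕0⊕1⊕0⊕1⊕0⊕1⊕0⊕1⊕1⊕1⊕1⊕0⊕0 = 0
s4 (pos 4,5,6,7,12,13,14,15,20,21,22,23,28,29,30,31): 0⊕1⊕0⊕0⊕1⊕0⊕1⊕0⊕1⊕0⊕1⊕1⊕0⊕0⊕0⊕0 = 0
s8 (pos 8,9,10,11,12,13,14,15,24,25,26,27,28,29,30,31): 0⊕1⊕1⊕0⊕1⊕0⊕1⊕0⊕0⊕0⊕1⊕1⊕0⊕0⊕0⊕0 = 0
s16 (pos 16,17,18,19,20,21,22,23,24,25,26,27,28,29,30,31): 1⊕1⊕1⊕0⊕1⊕0⊕1⊕1⊕0⊕0⊕1⊕1⊕0⊕0⊕0⊕0 = 0
Syndrome s16…s1 = 00000 → no error.
Read data bits from positions 3,5,6,7,9,10,11,12,13,14,15,17,18,19,20,21,22,23,24,25,26,27,28,29,30,31: 11001101010110101100110000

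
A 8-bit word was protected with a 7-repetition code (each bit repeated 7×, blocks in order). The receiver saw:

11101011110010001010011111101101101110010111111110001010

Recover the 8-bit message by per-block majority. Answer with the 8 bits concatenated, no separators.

Block 1 (1110101): 5 ones → 1
Block 2 (1110010): 4 ones → 1
Block 3 (0010100): 2 ones → 0
Block 4 (1111110): 6 ones → 1
Block 5 (1101101): 5 ones → 1
Block 6 (1100101): 4 ones → 1
Block 7 (1111111): 7 ones → 1
Block 8 (0001010): 2 ones → 0

11011110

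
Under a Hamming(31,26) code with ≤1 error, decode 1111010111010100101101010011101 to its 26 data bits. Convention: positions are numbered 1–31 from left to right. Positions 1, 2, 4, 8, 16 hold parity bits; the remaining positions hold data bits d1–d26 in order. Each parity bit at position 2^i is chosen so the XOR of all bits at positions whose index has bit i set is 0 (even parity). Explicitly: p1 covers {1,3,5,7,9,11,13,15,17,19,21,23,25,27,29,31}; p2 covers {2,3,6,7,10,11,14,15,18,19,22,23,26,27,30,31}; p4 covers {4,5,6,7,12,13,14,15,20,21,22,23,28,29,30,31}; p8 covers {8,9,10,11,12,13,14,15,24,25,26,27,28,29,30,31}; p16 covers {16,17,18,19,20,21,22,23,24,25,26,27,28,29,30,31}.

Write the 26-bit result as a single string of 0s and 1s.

10101101010101100010011101

s1 (pos 1,3,5,7,9,11,13,15,17,19,21,23,25,27,29,31): 1⊕1⊕0⊕0⊕1⊕0⊕0⊕0⊕1⊕1⊕0⊕0⊕0⊕1⊕1⊕1 = 0
s2 (pos 2,3,6,7,10,11,14,15,18,19,22,23,26,27,30,31): 1⊕1⊕1⊕0⊕1⊕0⊕1⊕0⊕0⊕1⊕1⊕0⊕0⊕1⊕0⊕1 = 1
s4 (pos 4,5,6,7,12,13,14,15,20,21,22,23,28,29,30,31): 1⊕0⊕1⊕0⊕1⊕0⊕1⊕0⊕1⊕0⊕1⊕0⊕1⊕1⊕0⊕1 = 1
s8 (pos 8,9,10,11,12,13,14,15,24,25,26,27,28,29,30,31): 1⊕1⊕1⊕0⊕1⊕0⊕1⊕0⊕1⊕0⊕0⊕1⊕1⊕1⊕0⊕1 = 0
s16 (pos 16,17,18,19,20,21,22,23,24,25,26,27,28,29,30,31): 0⊕1⊕0⊕1⊕1⊕0⊕1⊕0⊕1⊕0⊕0⊕1⊕1⊕1⊕0⊕1 = 1
Syndrome s16…s1 = 10110 → error at position 22.
Flip position 22: 1111010111010100101101010011101 → 1111010111010100101100010011101
Read data bits from positions 3,5,6,7,9,10,11,12,13,14,15,17,18,19,20,21,22,23,24,25,26,27,28,29,30,31: 10101101010101100010011101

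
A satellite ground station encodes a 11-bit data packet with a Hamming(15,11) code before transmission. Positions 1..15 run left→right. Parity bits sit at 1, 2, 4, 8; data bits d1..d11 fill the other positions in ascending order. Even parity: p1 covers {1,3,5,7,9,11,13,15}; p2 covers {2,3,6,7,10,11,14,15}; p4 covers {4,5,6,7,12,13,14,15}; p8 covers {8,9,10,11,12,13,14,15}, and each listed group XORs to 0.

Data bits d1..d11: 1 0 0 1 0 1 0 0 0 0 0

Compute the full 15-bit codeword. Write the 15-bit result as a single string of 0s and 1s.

Place data at non-parity positions: p1 p2 1 p4 0 0 1 p8 0 1 0 0 0 0 0
p1 (pos 1,3,5,7,9,11,13,15): XOR of data positions = 1⊕0⊕1⊕0⊕0⊕0⊕0 = 0
p2 (pos 2,3,6,7,10,11,14,15): XOR of data positions = 1⊕0⊕1⊕1⊕0⊕0⊕0 = 1
p4 (pos 4,5,6,7,12,13,14,15): XOR of data positions = 0⊕0⊕1⊕0⊕0⊕0⊕0 = 1
p8 (pos 8,9,10,11,12,13,14,15): XOR of data positions = 0⊕1⊕0⊕0⊕0⊕0⊕0 = 1
Codeword: 011100110100000

011100110100000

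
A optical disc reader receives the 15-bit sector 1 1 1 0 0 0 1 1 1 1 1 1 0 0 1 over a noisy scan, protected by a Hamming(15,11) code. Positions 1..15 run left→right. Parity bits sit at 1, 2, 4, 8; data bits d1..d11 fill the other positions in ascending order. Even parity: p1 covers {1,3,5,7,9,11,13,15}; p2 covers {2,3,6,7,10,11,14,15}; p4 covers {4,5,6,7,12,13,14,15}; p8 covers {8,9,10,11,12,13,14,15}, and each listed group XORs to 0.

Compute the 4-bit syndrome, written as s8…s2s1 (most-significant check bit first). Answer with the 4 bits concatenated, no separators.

s1 (pos 1,3,5,7,9,11,13,15): 1⊕1⊕0⊕1⊕1⊕1⊕0⊕1 = 0
s2 (pos 2,3,6,7,10,11,14,15): 1⊕1⊕0⊕1⊕1⊕1⊕0⊕1 = 0
s4 (pos 4,5,6,7,12,13,14,15): 0⊕0⊕0⊕1⊕1⊕0⊕0⊕1 = 1
s8 (pos 8,9,10,11,12,13,14,15): 1⊕1⊕1⊕1⊕1⊕0⊕0⊕1 = 0
Syndrome s8…s1 = 0100 → error at position 4.

0100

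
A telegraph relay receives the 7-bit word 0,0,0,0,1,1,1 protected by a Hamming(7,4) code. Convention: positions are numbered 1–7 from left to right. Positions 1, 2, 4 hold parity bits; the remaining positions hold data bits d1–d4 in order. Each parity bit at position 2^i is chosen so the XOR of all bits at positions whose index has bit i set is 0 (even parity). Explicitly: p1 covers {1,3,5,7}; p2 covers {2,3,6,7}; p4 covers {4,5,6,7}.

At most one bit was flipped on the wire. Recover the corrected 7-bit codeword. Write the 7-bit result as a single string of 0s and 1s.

s1 (pos 1,3,5,7): 0⊕0⊕1⊕1 = 0
s2 (pos 2,3,6,7): 0⊕0⊕1⊕1 = 0
s4 (pos 4,5,6,7): 0⊕1⊕1⊕1 = 1
Syndrome s4…s1 = 100 → error at position 4.
Flip position 4: 0000111 → 0001111

0001111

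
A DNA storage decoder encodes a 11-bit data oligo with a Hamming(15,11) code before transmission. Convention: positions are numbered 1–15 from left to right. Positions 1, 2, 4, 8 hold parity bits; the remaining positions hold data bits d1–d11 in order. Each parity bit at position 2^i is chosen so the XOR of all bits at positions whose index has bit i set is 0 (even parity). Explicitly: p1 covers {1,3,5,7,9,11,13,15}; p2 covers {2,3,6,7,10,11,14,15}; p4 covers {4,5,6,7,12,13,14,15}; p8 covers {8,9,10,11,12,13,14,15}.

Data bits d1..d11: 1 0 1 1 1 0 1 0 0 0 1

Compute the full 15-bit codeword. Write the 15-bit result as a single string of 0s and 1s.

Place data at non-parity positions: p1 p2 1 p4 0 1 1 p8 1 0 1 0 0 0 1
p1 (pos 1,3,5,7,9,11,13,15): XOR of data positions = 1⊕0⊕1⊕1⊕1⊕0⊕1 = 1
p2 (pos 2,3,6,7,10,11,14,15): XOR of data positions = 1⊕1⊕1⊕0⊕1⊕0⊕1 = 1
p4 (pos 4,5,6,7,12,13,14,15): XOR of data positions = 0⊕1⊕1⊕0⊕0⊕0⊕1 = 1
p8 (pos 8,9,10,11,12,13,14,15): XOR of data positions = 1⊕0⊕1⊕0⊕0⊕0⊕1 = 1
Codeword: 111101111010001

111101111010001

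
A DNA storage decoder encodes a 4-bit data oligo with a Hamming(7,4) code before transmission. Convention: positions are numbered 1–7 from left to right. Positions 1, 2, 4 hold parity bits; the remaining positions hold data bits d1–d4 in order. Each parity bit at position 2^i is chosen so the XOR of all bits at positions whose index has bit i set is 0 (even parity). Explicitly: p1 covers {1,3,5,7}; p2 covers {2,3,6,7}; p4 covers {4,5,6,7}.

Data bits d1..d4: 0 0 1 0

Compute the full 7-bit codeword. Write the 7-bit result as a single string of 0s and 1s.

Place data at non-parity positions: p1 p2 0 p4 0 1 0
p1 (pos 1,3,5,7): XOR of data positions = 0⊕0⊕0 = 0
p2 (pos 2,3,6,7): XOR of data positions = 0⊕1⊕0 = 1
p4 (pos 4,5,6,7): XOR of data positions = 0⊕1⊕0 = 1
Codeword: 0101010

0101010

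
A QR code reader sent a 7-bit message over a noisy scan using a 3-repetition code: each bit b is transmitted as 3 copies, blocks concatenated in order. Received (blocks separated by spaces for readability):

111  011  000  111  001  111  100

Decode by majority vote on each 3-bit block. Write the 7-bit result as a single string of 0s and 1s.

1101010

Block 1 (111): 3 ones → 1
Block 2 (011): 2 ones → 1
Block 3 (000): 0 ones → 0
Block 4 (111): 3 ones → 1
Block 5 (001): 1 one → 0
Block 6 (111): 3 ones → 1
Block 7 (100): 1 one → 0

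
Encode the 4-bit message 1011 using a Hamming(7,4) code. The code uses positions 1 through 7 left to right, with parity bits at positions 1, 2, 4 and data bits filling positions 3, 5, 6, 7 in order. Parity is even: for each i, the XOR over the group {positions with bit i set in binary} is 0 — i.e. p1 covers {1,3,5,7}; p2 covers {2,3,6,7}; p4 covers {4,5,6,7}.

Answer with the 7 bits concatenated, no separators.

Place data at non-parity positions: p1 p2 1 p4 0 1 1
p1 (pos 1,3,5,7): XOR of data positions = 1⊕0⊕1 = 0
p2 (pos 2,3,6,7): XOR of data positions = 1⊕1⊕1 = 1
p4 (pos 4,5,6,7): XOR of data positions = 0⊕1⊕1 = 0
Codeword: 0110011

0110011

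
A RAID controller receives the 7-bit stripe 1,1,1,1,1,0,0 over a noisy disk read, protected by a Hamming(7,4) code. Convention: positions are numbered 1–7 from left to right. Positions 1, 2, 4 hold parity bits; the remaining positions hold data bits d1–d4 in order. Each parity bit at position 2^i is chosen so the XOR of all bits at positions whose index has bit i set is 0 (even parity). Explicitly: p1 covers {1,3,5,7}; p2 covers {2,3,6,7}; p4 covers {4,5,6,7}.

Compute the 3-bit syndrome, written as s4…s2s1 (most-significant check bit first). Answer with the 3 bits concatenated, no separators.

001

s1 (pos 1,3,5,7): 1⊕1⊕1⊕0 = 1
s2 (pos 2,3,6,7): 1⊕1⊕0⊕0 = 0
s4 (pos 4,5,6,7): 1⊕1⊕0⊕0 = 0
Syndrome s4…s1 = 001 → error at position 1.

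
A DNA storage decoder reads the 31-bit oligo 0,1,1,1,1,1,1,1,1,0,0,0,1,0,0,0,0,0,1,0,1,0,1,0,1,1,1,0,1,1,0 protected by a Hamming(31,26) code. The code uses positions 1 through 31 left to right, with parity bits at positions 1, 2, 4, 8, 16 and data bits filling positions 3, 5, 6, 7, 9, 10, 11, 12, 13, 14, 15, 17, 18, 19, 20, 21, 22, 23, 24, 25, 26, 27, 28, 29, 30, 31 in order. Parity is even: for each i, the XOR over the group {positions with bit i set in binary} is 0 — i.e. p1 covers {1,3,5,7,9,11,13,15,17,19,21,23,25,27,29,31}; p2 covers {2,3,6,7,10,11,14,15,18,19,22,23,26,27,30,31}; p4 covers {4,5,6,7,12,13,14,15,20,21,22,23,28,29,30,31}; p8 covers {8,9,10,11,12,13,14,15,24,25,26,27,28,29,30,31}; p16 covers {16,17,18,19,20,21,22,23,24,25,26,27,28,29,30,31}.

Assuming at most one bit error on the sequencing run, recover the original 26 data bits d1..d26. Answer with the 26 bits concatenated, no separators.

11101000100001010101110110

s1 (pos 1,3,5,7,9,11,13,15,17,19,21,23,25,27,29,31): 0⊕1⊕1⊕1⊕1⊕0⊕1⊕0⊕0⊕1⊕1⊕1⊕1⊕1⊕1⊕0 = 1
s2 (pos 2,3,6,7,10,11,14,15,18,19,22,23,26,27,30,31): 1⊕1⊕1⊕1⊕0⊕0⊕0⊕0⊕0⊕1⊕0⊕1⊕1⊕1⊕1⊕0 = 1
s4 (pos 4,5,6,7,12,13,14,15,20,21,22,23,28,29,30,31): 1⊕1⊕1⊕1⊕0⊕1⊕0⊕0⊕0⊕1⊕0⊕1⊕0⊕1⊕1⊕0 = 1
s8 (pos 8,9,10,11,12,13,14,15,24,25,26,27,28,29,30,31): 1⊕1⊕0⊕0⊕0⊕1⊕0⊕0⊕0⊕1⊕1⊕1⊕0⊕1⊕1⊕0 = 0
s16 (pos 16,17,18,19,20,21,22,23,24,25,26,27,28,29,30,31): 0⊕0⊕0⊕1⊕0⊕1⊕0⊕1⊕0⊕1⊕1⊕1⊕0⊕1⊕1⊕0 = 0
Syndrome s16…s1 = 00111 → error at position 7.
Flip position 7: 0111111110001000001010101110110 → 0111110110001000001010101110110
Read data bits from positions 3,5,6,7,9,10,11,12,13,14,15,17,18,19,20,21,22,23,24,25,26,27,28,29,30,31: 11101000100001010101110110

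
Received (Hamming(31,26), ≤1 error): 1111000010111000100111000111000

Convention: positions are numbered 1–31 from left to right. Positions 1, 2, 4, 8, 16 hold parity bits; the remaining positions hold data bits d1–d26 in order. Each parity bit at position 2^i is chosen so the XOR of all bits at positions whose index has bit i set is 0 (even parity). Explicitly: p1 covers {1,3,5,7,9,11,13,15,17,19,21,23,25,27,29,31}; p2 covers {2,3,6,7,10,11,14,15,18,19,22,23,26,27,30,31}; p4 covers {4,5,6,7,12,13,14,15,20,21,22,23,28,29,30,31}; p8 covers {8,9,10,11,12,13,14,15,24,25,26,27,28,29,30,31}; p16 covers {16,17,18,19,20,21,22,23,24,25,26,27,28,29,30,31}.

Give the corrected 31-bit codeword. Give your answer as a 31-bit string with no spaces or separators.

1111000010111000100111000110000

s1 (pos 1,3,5,7,9,11,13,15,17,19,21,23,25,27,29,31): 1⊕1⊕0⊕0⊕1⊕1⊕1⊕0⊕1⊕0⊕1⊕0⊕0⊕1⊕0⊕0 = 0
s2 (pos 2,3,6,7,10,11,14,15,18,19,22,23,26,27,30,31): 1⊕1⊕0⊕0⊕0⊕1⊕0⊕0⊕0⊕0⊕1⊕0⊕1⊕1⊕0⊕0 = 0
s4 (pos 4,5,6,7,12,13,14,15,20,21,22,23,28,29,30,31): 1⊕0⊕0⊕0⊕1⊕1⊕0⊕0⊕1⊕1⊕1⊕0⊕1⊕0⊕0⊕0 = 1
s8 (pos 8,9,10,11,12,13,14,15,24,25,26,27,28,29,30,31): 0⊕1⊕0⊕1⊕1⊕1⊕0⊕0⊕0⊕0⊕1⊕1⊕1⊕0⊕0⊕0 = 1
s16 (pos 16,17,18,19,20,21,22,23,24,25,26,27,28,29,30,31): 0⊕1⊕0⊕0⊕1⊕1⊕1⊕0⊕0⊕0⊕1⊕1⊕1⊕0⊕0⊕0 = 1
Syndrome s16…s1 = 11100 → error at position 28.
Flip position 28: 1111000010111000100111000111000 → 1111000010111000100111000110000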